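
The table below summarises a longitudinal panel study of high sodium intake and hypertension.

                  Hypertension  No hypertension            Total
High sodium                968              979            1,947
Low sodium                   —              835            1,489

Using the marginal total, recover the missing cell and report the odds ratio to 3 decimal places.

The missing cell is in the unexposed row: 1489 − 835 = 654.
So a = 968, b = 979, c = 654, d = 835.
OR = (a·d)/(b·c) = (968 × 835) / (979 × 654) = 808280 / 640266 = 1.26241

1.262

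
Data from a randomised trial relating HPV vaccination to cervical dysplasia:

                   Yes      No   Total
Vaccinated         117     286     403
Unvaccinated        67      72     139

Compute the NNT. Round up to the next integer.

Risk in treated group = 117/403 = 0.29032; risk in control = 67/139 = 0.48201.
Absolute risk reduction = 0.48201 − 0.29032 = 0.19169
NNT = 1 / ARR = 1 / 0.19169 = 5.217 → round up → 6

6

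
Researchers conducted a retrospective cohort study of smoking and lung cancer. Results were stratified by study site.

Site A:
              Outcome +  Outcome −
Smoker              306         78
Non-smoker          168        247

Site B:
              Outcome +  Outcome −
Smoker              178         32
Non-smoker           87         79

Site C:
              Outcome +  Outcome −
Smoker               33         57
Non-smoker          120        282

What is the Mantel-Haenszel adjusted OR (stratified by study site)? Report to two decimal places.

4.00

OR_MH = Σ(aᵢdᵢ/nᵢ) / Σ(bᵢcᵢ/nᵢ), where nᵢ is the stratum total.
Stratum 1 (Site A): n = 799; a·d/n = 306·247/799 = 94.5957; b·c/n = 78·168/799 = 16.4005
Stratum 2 (Site B): n = 376; a·d/n = 178·79/376 = 37.3989; b·c/n = 32·87/376 = 7.4043
Stratum 3 (Site C): n = 492; a·d/n = 33·282/492 = 18.9146; b·c/n = 57·120/492 = 13.9024
OR_MH = (94.5957 + 37.3989 + 18.9146) / (16.4005 + 7.4043 + 13.9024) = 150.9093 / 37.7072 = 4.00214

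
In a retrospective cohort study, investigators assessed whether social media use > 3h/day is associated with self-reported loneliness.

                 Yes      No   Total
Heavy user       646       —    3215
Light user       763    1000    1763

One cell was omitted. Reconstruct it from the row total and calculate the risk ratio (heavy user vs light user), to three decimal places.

The missing cell is in the exposed row: 3215 − 646 = 2569.
So a = 646, b = 2569, c = 763, d = 1000.
RR = [a/(a+b)] / [c/(c+d)] = (646/3215) / (763/1763) = 0.20093/0.43279 = 0.46428

0.464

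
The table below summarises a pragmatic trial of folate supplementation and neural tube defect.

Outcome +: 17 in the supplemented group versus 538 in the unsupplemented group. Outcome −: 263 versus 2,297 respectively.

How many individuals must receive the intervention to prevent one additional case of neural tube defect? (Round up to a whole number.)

Risk in treated group = 17/280 = 0.06071; risk in control = 538/2835 = 0.18977.
Absolute risk reduction = 0.18977 − 0.06071 = 0.12906
NNT = 1 / ARR = 1 / 0.12906 = 7.749 → round up → 8

8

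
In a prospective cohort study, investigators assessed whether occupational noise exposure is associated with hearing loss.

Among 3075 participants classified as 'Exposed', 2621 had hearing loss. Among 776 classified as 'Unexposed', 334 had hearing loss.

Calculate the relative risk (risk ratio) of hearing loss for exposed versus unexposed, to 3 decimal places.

From the description: a = 2621, b = 454, c = 334, d = 442.
Risk in exposed = 2621/3075 = 0.85236; risk in unexposed = 334/776 = 0.43041.
RR = 0.85236 / 0.43041 = 1.98033
The risk among the exposed is 1.98 times that among the unexposed.

1.980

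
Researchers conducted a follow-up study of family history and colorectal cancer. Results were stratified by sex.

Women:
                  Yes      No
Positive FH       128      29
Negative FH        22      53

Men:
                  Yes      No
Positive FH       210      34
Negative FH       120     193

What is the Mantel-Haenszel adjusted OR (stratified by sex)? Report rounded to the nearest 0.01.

OR_MH = Σ(aᵢdᵢ/nᵢ) / Σ(bᵢcᵢ/nᵢ), where nᵢ is the stratum total.
Stratum 1 (Women): n = 232; a·d/n = 128·53/232 = 29.2414; b·c/n = 29·22/232 = 2.7500
Stratum 2 (Men): n = 557; a·d/n = 210·193/557 = 72.7648; b·c/n = 34·120/557 = 7.3250
OR_MH = (29.2414 + 72.7648) / (2.7500 + 7.3250) = 102.0062 / 10.0750 = 10.12473

10.12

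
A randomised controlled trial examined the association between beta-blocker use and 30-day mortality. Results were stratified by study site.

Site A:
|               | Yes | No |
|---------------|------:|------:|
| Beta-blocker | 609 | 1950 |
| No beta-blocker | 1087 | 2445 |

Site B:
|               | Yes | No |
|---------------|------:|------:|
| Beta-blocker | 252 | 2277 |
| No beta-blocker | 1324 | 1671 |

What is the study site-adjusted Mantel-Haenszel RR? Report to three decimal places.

0.461

RR_MH = Σ(aᵢ·n₀ᵢ/nᵢ) / Σ(cᵢ·n₁ᵢ/nᵢ), with n₁ᵢ = aᵢ+bᵢ (exposed), n₀ᵢ = cᵢ+dᵢ (unexposed), nᵢ = n₁ᵢ+n₀ᵢ.
Stratum 1 (Site A): n₁ = 2559, n₀ = 3532, n = 6091; a·n₀/n = 609·3532/6091 = 353.1420; c·n₁/n = 1087·2559/6091 = 456.6792
Stratum 2 (Site B): n₁ = 2529, n₀ = 2995, n = 5524; a·n₀/n = 252·2995/5524 = 136.6293; c·n₁/n = 1324·2529/5524 = 606.1542
RR_MH = (353.1420 + 136.6293) / (456.6792 + 606.1542) = 489.7713 / 1062.8334 = 0.46082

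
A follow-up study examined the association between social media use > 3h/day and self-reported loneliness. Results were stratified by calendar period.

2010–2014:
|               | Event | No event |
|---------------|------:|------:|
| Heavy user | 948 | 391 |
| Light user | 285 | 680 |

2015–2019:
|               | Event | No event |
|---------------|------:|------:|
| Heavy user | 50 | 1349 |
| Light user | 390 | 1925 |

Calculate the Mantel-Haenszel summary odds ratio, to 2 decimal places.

OR_MH = Σ(aᵢdᵢ/nᵢ) / Σ(bᵢcᵢ/nᵢ), where nᵢ is the stratum total.
Stratum 1 (2010–2014): n = 2304; a·d/n = 948·680/2304 = 279.7917; b·c/n = 391·285/2304 = 48.3659
Stratum 2 (2015–2019): n = 3714; a·d/n = 50·1925/3714 = 25.9155; b·c/n = 1349·390/3714 = 141.6559
OR_MH = (279.7917 + 25.9155) / (48.3659 + 141.6559) = 305.7071 / 190.0218 = 1.60880

1.61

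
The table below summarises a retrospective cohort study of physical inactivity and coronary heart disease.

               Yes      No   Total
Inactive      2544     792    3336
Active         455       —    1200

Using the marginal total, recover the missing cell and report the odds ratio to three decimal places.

The missing cell is in the unexposed row: 1200 − 455 = 745.
So a = 2544, b = 792, c = 455, d = 745.
OR = (a·d)/(b·c) = (2544 × 745) / (792 × 455) = 1895280 / 360360 = 5.25941

5.259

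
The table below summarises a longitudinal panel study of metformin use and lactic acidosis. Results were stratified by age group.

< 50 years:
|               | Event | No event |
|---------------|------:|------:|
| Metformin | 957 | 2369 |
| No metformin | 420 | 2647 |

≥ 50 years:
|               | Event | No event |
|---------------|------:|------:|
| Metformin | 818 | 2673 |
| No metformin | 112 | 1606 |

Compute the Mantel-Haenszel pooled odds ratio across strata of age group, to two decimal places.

OR_MH = Σ(aᵢdᵢ/nᵢ) / Σ(bᵢcᵢ/nᵢ), where nᵢ is the stratum total.
Stratum 1 (< 50 years): n = 6393; a·d/n = 957·2647/6393 = 396.2426; b·c/n = 2369·420/6393 = 155.6359
Stratum 2 (≥ 50 years): n = 5209; a·d/n = 818·1606/5209 = 252.1997; b·c/n = 2673·112/5209 = 57.4728
OR_MH = (396.2426 + 252.1997) / (155.6359 + 57.4728) = 648.4423 / 213.1087 = 3.04278

3.04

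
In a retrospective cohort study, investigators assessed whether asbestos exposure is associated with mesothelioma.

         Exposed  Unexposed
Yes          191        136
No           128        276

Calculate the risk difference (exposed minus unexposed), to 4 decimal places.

Reading the table with exposure as columns: a = 191 (Exposed, case), b = 128 (Exposed, non-case), c = 136 (Unexposed, case), d = 276.
Risk in exposed = 191/319 = 0.598746; risk in unexposed = 136/412 = 0.330097.
Risk difference = 0.598746 − 0.330097 = 0.268649

0.2686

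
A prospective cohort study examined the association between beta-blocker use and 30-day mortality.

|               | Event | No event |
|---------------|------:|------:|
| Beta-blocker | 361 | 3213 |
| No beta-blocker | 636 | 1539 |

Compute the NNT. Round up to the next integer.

6

Risk in treated group = 361/3574 = 0.10101; risk in control = 636/2175 = 0.29241.
Absolute risk reduction = 0.29241 − 0.10101 = 0.19141
NNT = 1 / ARR = 1 / 0.19141 = 5.224 → round up → 6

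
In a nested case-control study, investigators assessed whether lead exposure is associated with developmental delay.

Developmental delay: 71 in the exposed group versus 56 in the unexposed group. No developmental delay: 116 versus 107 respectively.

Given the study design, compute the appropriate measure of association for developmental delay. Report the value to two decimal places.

From the description: a = 71, b = 116, c = 56, d = 107.
This is a nested case-control study: participants were sampled on outcome status, so risks in the source population cannot be estimated directly — relative risk is not valid here. The odds ratio is the appropriate measure.
OR = (a·d)/(b·c) = (71 × 107) / (116 × 56) = 7597 / 6496 = 1.16949

1.17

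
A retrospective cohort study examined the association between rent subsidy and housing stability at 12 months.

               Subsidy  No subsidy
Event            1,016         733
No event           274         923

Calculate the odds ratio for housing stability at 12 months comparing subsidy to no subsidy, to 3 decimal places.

Reading the table with exposure as columns: a = 1016 (Subsidy, case), b = 274 (Subsidy, non-case), c = 733 (No subsidy, case), d = 923.
OR = (a·d)/(b·c) = (1016 × 923) / (274 × 733) = 937768 / 200842 = 4.66918
The odds of housing stability at 12 months are about 4.67 times as high in the subsidy group.

4.669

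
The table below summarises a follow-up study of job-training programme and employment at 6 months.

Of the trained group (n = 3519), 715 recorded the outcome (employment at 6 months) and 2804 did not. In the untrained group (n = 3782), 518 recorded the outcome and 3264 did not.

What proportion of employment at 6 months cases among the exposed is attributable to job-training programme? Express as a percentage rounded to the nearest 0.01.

32.59

From the description: a = 715, b = 2804, c = 518, d = 3264.
Risk in exposed = 715/3519 = 0.20318; risk in unexposed = 518/3782 = 0.13696.
RR = 0.20318/0.13696 = 1.48347
AR% = (RR − 1)/RR × 100 = (1.48347 − 1)/1.48347 × 100 = 32.5904%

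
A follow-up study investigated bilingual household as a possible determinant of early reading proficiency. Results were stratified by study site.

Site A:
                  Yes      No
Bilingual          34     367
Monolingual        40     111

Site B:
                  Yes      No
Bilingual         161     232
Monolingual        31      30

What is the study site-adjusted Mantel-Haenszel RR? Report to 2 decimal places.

0.55

RR_MH = Σ(aᵢ·n₀ᵢ/nᵢ) / Σ(cᵢ·n₁ᵢ/nᵢ), with n₁ᵢ = aᵢ+bᵢ (exposed), n₀ᵢ = cᵢ+dᵢ (unexposed), nᵢ = n₁ᵢ+n₀ᵢ.
Stratum 1 (Site A): n₁ = 401, n₀ = 151, n = 552; a·n₀/n = 34·151/552 = 9.3007; c·n₁/n = 40·401/552 = 29.0580
Stratum 2 (Site B): n₁ = 393, n₀ = 61, n = 454; a·n₀/n = 161·61/454 = 21.6322; c·n₁/n = 31·393/454 = 26.8348
RR_MH = (9.3007 + 21.6322) / (29.0580 + 26.8348) = 30.9329 / 55.8928 = 0.55343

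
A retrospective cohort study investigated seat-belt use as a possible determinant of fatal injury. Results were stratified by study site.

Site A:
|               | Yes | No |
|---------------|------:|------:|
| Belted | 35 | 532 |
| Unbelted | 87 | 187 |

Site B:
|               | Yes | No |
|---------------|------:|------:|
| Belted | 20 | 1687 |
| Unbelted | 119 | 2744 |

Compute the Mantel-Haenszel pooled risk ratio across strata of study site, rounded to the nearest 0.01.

RR_MH = Σ(aᵢ·n₀ᵢ/nᵢ) / Σ(cᵢ·n₁ᵢ/nᵢ), with n₁ᵢ = aᵢ+bᵢ (exposed), n₀ᵢ = cᵢ+dᵢ (unexposed), nᵢ = n₁ᵢ+n₀ᵢ.
Stratum 1 (Site A): n₁ = 567, n₀ = 274, n = 841; a·n₀/n = 35·274/841 = 11.4031; c·n₁/n = 87·567/841 = 58.6552
Stratum 2 (Site B): n₁ = 1707, n₀ = 2863, n = 4570; a·n₀/n = 20·2863/4570 = 12.5295; c·n₁/n = 119·1707/4570 = 44.4492
RR_MH = (11.4031 + 12.5295) / (58.6552 + 44.4492) = 23.9326 / 103.1044 = 0.23212

0.23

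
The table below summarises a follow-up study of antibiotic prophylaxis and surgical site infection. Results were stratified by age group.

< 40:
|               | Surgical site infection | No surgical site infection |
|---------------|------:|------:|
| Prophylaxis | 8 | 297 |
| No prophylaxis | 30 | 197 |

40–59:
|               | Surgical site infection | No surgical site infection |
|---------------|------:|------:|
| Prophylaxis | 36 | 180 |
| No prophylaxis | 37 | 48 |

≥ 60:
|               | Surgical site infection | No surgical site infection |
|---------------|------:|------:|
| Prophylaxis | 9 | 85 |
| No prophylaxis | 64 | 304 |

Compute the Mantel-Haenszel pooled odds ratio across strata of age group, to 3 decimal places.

0.289

OR_MH = Σ(aᵢdᵢ/nᵢ) / Σ(bᵢcᵢ/nᵢ), where nᵢ is the stratum total.
Stratum 1 (< 40): n = 532; a·d/n = 8·197/532 = 2.9624; b·c/n = 297·30/532 = 16.7481
Stratum 2 (40–59): n = 301; a·d/n = 36·48/301 = 5.7409; b·c/n = 180·37/301 = 22.1262
Stratum 3 (≥ 60): n = 462; a·d/n = 9·304/462 = 5.9221; b·c/n = 85·64/462 = 11.7749
OR_MH = (2.9624 + 5.7409 + 5.9221) / (16.7481 + 22.1262 + 11.7749) = 14.6253 / 50.6493 = 0.28876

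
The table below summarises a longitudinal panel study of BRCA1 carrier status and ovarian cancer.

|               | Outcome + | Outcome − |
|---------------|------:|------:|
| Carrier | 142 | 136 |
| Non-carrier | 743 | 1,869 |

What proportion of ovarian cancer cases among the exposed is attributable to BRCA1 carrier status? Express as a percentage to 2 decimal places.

Cells: a = 142, b = 136, c = 743, d = 1869.
Risk in exposed = 142/278 = 0.51079; risk in unexposed = 743/2612 = 0.28446.
RR = 0.51079/0.28446 = 1.79568
AR% = (RR − 1)/RR × 100 = (1.79568 − 1)/1.79568 × 100 = 44.3107%

44.31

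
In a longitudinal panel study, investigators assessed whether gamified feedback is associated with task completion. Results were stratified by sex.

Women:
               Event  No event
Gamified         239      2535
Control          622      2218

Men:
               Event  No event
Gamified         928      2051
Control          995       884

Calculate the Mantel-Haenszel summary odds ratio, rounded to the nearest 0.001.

0.376

OR_MH = Σ(aᵢdᵢ/nᵢ) / Σ(bᵢcᵢ/nᵢ), where nᵢ is the stratum total.
Stratum 1 (Women): n = 5614; a·d/n = 239·2218/5614 = 94.4250; b·c/n = 2535·622/5614 = 280.8639
Stratum 2 (Men): n = 4858; a·d/n = 928·884/4858 = 168.8662; b·c/n = 2051·995/4858 = 420.0793
OR_MH = (94.4250 + 168.8662) / (280.8639 + 420.0793) = 263.2912 / 700.9432 = 0.37562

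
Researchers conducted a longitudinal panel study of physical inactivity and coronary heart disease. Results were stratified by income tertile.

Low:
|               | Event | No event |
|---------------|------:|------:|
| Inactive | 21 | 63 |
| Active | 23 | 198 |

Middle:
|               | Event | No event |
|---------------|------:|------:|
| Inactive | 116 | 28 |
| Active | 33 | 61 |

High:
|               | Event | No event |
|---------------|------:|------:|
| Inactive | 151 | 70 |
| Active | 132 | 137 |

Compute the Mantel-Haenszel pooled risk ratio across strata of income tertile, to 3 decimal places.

1.677

RR_MH = Σ(aᵢ·n₀ᵢ/nᵢ) / Σ(cᵢ·n₁ᵢ/nᵢ), with n₁ᵢ = aᵢ+bᵢ (exposed), n₀ᵢ = cᵢ+dᵢ (unexposed), nᵢ = n₁ᵢ+n₀ᵢ.
Stratum 1 (Low): n₁ = 84, n₀ = 221, n = 305; a·n₀/n = 21·221/305 = 15.2164; c·n₁/n = 23·84/305 = 6.3344
Stratum 2 (Middle): n₁ = 144, n₀ = 94, n = 238; a·n₀/n = 116·94/238 = 45.8151; c·n₁/n = 33·144/238 = 19.9664
Stratum 3 (High): n₁ = 221, n₀ = 269, n = 490; a·n₀/n = 151·269/490 = 82.8959; c·n₁/n = 132·221/490 = 59.5347
RR_MH = (15.2164 + 45.8151 + 82.8959) / (6.3344 + 19.9664 + 59.5347) = 143.9274 / 85.8355 = 1.67678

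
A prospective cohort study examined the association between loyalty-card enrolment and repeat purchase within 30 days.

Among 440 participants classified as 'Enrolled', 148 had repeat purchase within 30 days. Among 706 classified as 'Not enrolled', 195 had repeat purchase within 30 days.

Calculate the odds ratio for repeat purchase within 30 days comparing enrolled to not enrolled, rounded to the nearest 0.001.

1.328

From the description: a = 148, b = 292, c = 195, d = 511.
OR = (a·d)/(b·c) = (148 × 511) / (292 × 195) = 75628 / 56940 = 1.32821
The odds of repeat purchase within 30 days are about 1.33 times as high in the enrolled group.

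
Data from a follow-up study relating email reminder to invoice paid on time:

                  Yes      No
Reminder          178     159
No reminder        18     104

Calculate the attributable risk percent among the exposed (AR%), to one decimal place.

72.1

Cells: a = 178, b = 159, c = 18, d = 104.
Risk in exposed = 178/337 = 0.52819; risk in unexposed = 18/122 = 0.14754.
RR = 0.52819/0.14754 = 3.57995
AR% = (RR − 1)/RR × 100 = (3.57995 − 1)/3.57995 × 100 = 72.0667%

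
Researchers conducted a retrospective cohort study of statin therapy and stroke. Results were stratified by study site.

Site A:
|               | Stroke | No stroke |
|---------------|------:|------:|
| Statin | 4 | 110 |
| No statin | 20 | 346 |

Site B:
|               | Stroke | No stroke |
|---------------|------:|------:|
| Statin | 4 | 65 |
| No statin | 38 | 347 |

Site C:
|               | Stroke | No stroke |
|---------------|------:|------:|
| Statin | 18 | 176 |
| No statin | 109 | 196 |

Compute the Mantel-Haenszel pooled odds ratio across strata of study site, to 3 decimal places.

OR_MH = Σ(aᵢdᵢ/nᵢ) / Σ(bᵢcᵢ/nᵢ), where nᵢ is the stratum total.
Stratum 1 (Site A): n = 480; a·d/n = 4·346/480 = 2.8833; b·c/n = 110·20/480 = 4.5833
Stratum 2 (Site B): n = 454; a·d/n = 4·347/454 = 3.0573; b·c/n = 65·38/454 = 5.4405
Stratum 3 (Site C): n = 499; a·d/n = 18·196/499 = 7.0701; b·c/n = 176·109/499 = 38.4449
OR_MH = (2.8833 + 3.0573 + 7.0701) / (4.5833 + 5.4405 + 38.4449) = 13.0107 / 48.4688 = 0.26844

0.268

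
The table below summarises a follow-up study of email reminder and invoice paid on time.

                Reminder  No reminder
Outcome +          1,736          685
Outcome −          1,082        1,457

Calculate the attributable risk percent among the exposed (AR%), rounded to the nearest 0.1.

48.1

Reading the table with exposure as columns: a = 1736 (Reminder, case), b = 1082 (Reminder, non-case), c = 685 (No reminder, case), d = 1457.
Risk in exposed = 1736/2818 = 0.61604; risk in unexposed = 685/2142 = 0.31979.
RR = 0.61604/0.31979 = 1.92636
AR% = (RR − 1)/RR × 100 = (1.92636 − 1)/1.92636 × 100 = 48.0886%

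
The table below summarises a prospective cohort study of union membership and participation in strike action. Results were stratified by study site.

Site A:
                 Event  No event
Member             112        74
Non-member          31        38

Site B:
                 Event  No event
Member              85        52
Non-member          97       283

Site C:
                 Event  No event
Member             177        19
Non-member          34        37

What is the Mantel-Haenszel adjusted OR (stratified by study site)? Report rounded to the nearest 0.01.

4.14

OR_MH = Σ(aᵢdᵢ/nᵢ) / Σ(bᵢcᵢ/nᵢ), where nᵢ is the stratum total.
Stratum 1 (Site A): n = 255; a·d/n = 112·38/255 = 16.6902; b·c/n = 74·31/255 = 8.9961
Stratum 2 (Site B): n = 517; a·d/n = 85·283/517 = 46.5280; b·c/n = 52·97/517 = 9.7563
Stratum 3 (Site C): n = 267; a·d/n = 177·37/267 = 24.5281; b·c/n = 19·34/267 = 2.4195
OR_MH = (16.6902 + 46.5280 + 24.5281) / (8.9961 + 9.7563 + 2.4195) = 87.7463 / 21.1718 = 4.14448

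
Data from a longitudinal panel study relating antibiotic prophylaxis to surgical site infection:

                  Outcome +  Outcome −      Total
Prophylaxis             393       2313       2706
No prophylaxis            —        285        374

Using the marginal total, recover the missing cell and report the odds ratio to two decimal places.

The missing cell is in the unexposed row: 374 − 285 = 89.
So a = 393, b = 2313, c = 89, d = 285.
OR = (a·d)/(b·c) = (393 × 285) / (2313 × 89) = 112005 / 205857 = 0.54409

0.54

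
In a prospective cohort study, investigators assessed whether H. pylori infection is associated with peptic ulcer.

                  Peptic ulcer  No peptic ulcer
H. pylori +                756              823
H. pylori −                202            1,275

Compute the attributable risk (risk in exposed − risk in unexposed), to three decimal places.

0.342

Cells: a = 756, b = 823, c = 202, d = 1275.
Risk in exposed = 756/1579 = 0.478784; risk in unexposed = 202/1477 = 0.136764.
Risk difference = 0.478784 − 0.136764 = 0.342020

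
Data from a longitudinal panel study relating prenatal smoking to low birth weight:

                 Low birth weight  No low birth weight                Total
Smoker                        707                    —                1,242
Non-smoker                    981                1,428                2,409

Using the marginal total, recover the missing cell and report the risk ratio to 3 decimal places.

The missing cell is in the exposed row: 1242 − 707 = 535.
So a = 707, b = 535, c = 981, d = 1428.
RR = [a/(a+b)] / [c/(c+d)] = (707/1242) / (981/2409) = 0.56924/0.40722 = 1.39787

1.398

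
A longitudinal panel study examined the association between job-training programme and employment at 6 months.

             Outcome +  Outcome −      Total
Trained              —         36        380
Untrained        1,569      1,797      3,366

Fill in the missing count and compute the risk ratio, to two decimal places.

The missing cell is in the exposed row: 380 − 36 = 344.
So a = 344, b = 36, c = 1569, d = 1797.
RR = [a/(a+b)] / [c/(c+d)] = (344/380) / (1569/3366) = 0.90526/0.46613 = 1.94208

1.94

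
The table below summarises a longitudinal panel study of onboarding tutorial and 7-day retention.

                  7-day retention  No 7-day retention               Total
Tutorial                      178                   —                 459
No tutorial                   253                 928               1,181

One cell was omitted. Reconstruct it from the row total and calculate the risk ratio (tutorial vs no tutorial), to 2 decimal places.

The missing cell is in the exposed row: 459 − 178 = 281.
So a = 178, b = 281, c = 253, d = 928.
RR = [a/(a+b)] / [c/(c+d)] = (178/459) / (253/1181) = 0.38780/0.21423 = 1.81024

1.81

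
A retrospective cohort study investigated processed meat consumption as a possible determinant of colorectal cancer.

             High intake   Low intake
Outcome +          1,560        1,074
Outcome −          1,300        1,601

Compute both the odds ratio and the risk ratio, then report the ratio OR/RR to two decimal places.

Reading the table with exposure as columns: a = 1560 (High intake, case), b = 1300 (High intake, non-case), c = 1074 (Low intake, case), d = 1601.
OR = (1560·1601)/(1300·1074) = 2497560/1396200 = 1.78883
Risk in exposed = 1560/2860 = 0.54545; risk in unexposed = 1074/2675 = 0.40150; RR = 1.35856
OR/RR = 1.78883 / 1.35856 = 1.31671
The outcome is not rare, so the OR lies further from 1 than the RR.

1.32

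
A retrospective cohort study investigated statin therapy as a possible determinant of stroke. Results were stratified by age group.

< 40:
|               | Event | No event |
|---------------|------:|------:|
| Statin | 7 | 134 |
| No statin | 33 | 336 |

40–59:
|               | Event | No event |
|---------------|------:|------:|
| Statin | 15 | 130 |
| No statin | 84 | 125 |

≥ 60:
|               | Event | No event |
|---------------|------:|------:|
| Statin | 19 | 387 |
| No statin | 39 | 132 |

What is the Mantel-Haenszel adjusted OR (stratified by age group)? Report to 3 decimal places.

0.217

OR_MH = Σ(aᵢdᵢ/nᵢ) / Σ(bᵢcᵢ/nᵢ), where nᵢ is the stratum total.
Stratum 1 (< 40): n = 510; a·d/n = 7·336/510 = 4.6118; b·c/n = 134·33/510 = 8.6706
Stratum 2 (40–59): n = 354; a·d/n = 15·125/354 = 5.2966; b·c/n = 130·84/354 = 30.8475
Stratum 3 (≥ 60): n = 577; a·d/n = 19·132/577 = 4.3466; b·c/n = 387·39/577 = 26.1577
OR_MH = (4.6118 + 5.2966 + 4.3466) / (8.6706 + 30.8475 + 26.1577) = 14.2550 / 65.6758 = 0.21705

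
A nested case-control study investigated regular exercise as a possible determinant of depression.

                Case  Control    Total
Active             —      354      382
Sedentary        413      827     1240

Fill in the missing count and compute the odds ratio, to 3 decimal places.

0.158

The missing cell is in the exposed row: 382 − 354 = 28.
So a = 28, b = 354, c = 413, d = 827.
OR = (a·d)/(b·c) = (28 × 827) / (354 × 413) = 23156 / 146202 = 0.15838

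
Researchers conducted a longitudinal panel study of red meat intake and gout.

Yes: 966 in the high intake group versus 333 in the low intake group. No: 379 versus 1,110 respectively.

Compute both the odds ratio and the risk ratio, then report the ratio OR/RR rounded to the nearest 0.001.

From the description: a = 966, b = 379, c = 333, d = 1110.
OR = (966·1110)/(379·333) = 1072260/126207 = 8.49604
Risk in exposed = 966/1345 = 0.71822; risk in unexposed = 333/1443 = 0.23077; RR = 3.11227
OR/RR = 8.49604 / 3.11227 = 2.72986
The outcome is not rare, so the OR lies further from 1 than the RR.

2.730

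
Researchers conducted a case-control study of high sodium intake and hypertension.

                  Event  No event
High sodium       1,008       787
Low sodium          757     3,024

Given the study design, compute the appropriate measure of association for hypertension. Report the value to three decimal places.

5.116

Cells: a = 1008, b = 787, c = 757, d = 3024.
This is a case-control study: participants were sampled on outcome status, so risks in the source population cannot be estimated directly — relative risk is not valid here. The odds ratio is the appropriate measure.
OR = (a·d)/(b·c) = (1008 × 3024) / (787 × 757) = 3048192 / 595759 = 5.11649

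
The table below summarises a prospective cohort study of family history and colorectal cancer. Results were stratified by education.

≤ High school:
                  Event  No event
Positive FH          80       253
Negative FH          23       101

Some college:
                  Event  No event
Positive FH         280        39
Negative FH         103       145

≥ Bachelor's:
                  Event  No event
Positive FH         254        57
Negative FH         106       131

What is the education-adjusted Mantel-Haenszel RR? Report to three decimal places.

RR_MH = Σ(aᵢ·n₀ᵢ/nᵢ) / Σ(cᵢ·n₁ᵢ/nᵢ), with n₁ᵢ = aᵢ+bᵢ (exposed), n₀ᵢ = cᵢ+dᵢ (unexposed), nᵢ = n₁ᵢ+n₀ᵢ.
Stratum 1 (≤ High school): n₁ = 333, n₀ = 124, n = 457; a·n₀/n = 80·124/457 = 21.7068; c·n₁/n = 23·333/457 = 16.7593
Stratum 2 (Some college): n₁ = 319, n₀ = 248, n = 567; a·n₀/n = 280·248/567 = 122.4691; c·n₁/n = 103·319/567 = 57.9489
Stratum 3 (≥ Bachelor's): n₁ = 311, n₀ = 237, n = 548; a·n₀/n = 254·237/548 = 109.8504; c·n₁/n = 106·311/548 = 60.1569
RR_MH = (21.7068 + 122.4691 + 109.8504) / (16.7593 + 57.9489 + 60.1569) = 254.0263 / 134.8651 = 1.88356

1.884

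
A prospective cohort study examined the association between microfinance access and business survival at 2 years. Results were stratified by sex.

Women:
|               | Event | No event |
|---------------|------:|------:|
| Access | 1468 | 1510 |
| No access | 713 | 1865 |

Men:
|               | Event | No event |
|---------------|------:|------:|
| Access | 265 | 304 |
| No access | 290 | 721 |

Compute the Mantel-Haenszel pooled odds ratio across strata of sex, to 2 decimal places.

2.46

OR_MH = Σ(aᵢdᵢ/nᵢ) / Σ(bᵢcᵢ/nᵢ), where nᵢ is the stratum total.
Stratum 1 (Women): n = 5556; a·d/n = 1468·1865/5556 = 492.7682; b·c/n = 1510·713/5556 = 193.7779
Stratum 2 (Men): n = 1580; a·d/n = 265·721/1580 = 120.9272; b·c/n = 304·290/1580 = 55.7975
OR_MH = (492.7682 + 120.9272) / (193.7779 + 55.7975) = 613.6954 / 249.5754 = 2.45896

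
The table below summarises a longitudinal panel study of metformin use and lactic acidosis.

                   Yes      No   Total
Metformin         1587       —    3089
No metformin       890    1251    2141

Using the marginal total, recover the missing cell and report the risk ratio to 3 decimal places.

The missing cell is in the exposed row: 3089 − 1587 = 1502.
So a = 1587, b = 1502, c = 890, d = 1251.
RR = [a/(a+b)] / [c/(c+d)] = (1587/3089) / (890/2141) = 0.51376/0.41569 = 1.23591

1.236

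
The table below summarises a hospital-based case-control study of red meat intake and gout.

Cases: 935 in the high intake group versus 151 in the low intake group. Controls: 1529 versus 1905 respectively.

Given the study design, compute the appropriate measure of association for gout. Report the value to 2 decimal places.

7.71

From the description: a = 935, b = 1529, c = 151, d = 1905.
This is a hospital-based case-control study: participants were sampled on outcome status, so risks in the source population cannot be estimated directly — relative risk is not valid here. The odds ratio is the appropriate measure.
OR = (a·d)/(b·c) = (935 × 1905) / (1529 × 151) = 1781175 / 230879 = 7.71476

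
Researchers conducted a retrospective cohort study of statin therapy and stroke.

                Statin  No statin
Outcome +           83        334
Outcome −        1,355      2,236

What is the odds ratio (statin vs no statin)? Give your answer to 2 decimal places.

Reading the table with exposure as columns: a = 83 (Statin, case), b = 1355 (Statin, non-case), c = 334 (No statin, case), d = 2236.
OR = (a·d)/(b·c) = (83 × 2236) / (1355 × 334) = 185588 / 452570 = 0.41008
Exposure is associated with lower odds of stroke (OR = 0.41 < 1).

0.41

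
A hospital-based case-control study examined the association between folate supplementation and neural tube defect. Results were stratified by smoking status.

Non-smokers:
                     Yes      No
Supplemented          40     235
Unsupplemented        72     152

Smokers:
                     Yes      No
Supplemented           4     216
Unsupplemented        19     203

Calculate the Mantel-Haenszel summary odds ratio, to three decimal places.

OR_MH = Σ(aᵢdᵢ/nᵢ) / Σ(bᵢcᵢ/nᵢ), where nᵢ is the stratum total.
Stratum 1 (Non-smokers): n = 499; a·d/n = 40·152/499 = 12.1844; b·c/n = 235·72/499 = 33.9078
Stratum 2 (Smokers): n = 442; a·d/n = 4·203/442 = 1.8371; b·c/n = 216·19/442 = 9.2851
OR_MH = (12.1844 + 1.8371) / (33.9078 + 9.2851) = 14.0215 / 43.1929 = 0.32462

0.325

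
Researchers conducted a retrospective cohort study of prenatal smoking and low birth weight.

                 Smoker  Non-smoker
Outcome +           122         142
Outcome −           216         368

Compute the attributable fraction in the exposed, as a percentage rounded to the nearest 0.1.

Reading the table with exposure as columns: a = 122 (Smoker, case), b = 216 (Smoker, non-case), c = 142 (Non-smoker, case), d = 368.
Risk in exposed = 122/338 = 0.36095; risk in unexposed = 142/510 = 0.27843.
RR = 0.36095/0.27843 = 1.29636
AR% = (RR − 1)/RR × 100 = (1.29636 − 1)/1.29636 × 100 = 22.8608%

22.9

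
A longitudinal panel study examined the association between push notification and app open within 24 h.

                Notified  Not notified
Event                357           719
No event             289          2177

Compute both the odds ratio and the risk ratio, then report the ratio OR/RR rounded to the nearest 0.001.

Reading the table with exposure as columns: a = 357 (Notified, case), b = 289 (Notified, non-case), c = 719 (Not notified, case), d = 2177.
OR = (357·2177)/(289·719) = 777189/207791 = 3.74024
Risk in exposed = 357/646 = 0.55263; risk in unexposed = 719/2896 = 0.24827; RR = 2.22590
OR/RR = 3.74024 / 2.22590 = 1.68033
The outcome is not rare, so the OR lies further from 1 than the RR.

1.680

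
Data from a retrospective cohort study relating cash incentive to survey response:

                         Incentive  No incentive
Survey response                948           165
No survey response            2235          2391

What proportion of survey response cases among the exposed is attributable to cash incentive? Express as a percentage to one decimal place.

78.3

Reading the table with exposure as columns: a = 948 (Incentive, case), b = 2235 (Incentive, non-case), c = 165 (No incentive, case), d = 2391.
Risk in exposed = 948/3183 = 0.29783; risk in unexposed = 165/2556 = 0.06455.
RR = 0.29783/0.06455 = 4.61369
AR% = (RR − 1)/RR × 100 = (4.61369 − 1)/4.61369 × 100 = 78.3254%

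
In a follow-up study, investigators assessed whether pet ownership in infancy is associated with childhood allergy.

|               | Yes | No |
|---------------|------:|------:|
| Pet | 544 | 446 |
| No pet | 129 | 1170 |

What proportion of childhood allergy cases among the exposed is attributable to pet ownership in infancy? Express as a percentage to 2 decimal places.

81.93

Cells: a = 544, b = 446, c = 129, d = 1170.
Risk in exposed = 544/990 = 0.54949; risk in unexposed = 129/1299 = 0.09931.
RR = 0.54949/0.09931 = 5.53329
AR% = (RR − 1)/RR × 100 = (5.53329 − 1)/5.53329 × 100 = 81.9276%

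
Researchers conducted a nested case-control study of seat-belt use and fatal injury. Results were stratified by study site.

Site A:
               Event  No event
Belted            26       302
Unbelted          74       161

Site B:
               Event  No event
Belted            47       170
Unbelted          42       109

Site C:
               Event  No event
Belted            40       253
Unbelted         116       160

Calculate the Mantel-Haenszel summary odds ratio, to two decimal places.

OR_MH = Σ(aᵢdᵢ/nᵢ) / Σ(bᵢcᵢ/nᵢ), where nᵢ is the stratum total.
Stratum 1 (Site A): n = 563; a·d/n = 26·161/563 = 7.4352; b·c/n = 302·74/563 = 39.6945
Stratum 2 (Site B): n = 368; a·d/n = 47·109/368 = 13.9212; b·c/n = 170·42/368 = 19.4022
Stratum 3 (Site C): n = 569; a·d/n = 40·160/569 = 11.2478; b·c/n = 253·116/569 = 51.5782
OR_MH = (7.4352 + 13.9212 + 11.2478) / (39.6945 + 19.4022 + 51.5782) = 32.6042 / 110.6749 = 0.29459

0.29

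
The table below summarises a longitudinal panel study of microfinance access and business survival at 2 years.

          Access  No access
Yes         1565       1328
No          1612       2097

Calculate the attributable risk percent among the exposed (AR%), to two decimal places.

21.29

Reading the table with exposure as columns: a = 1565 (Access, case), b = 1612 (Access, non-case), c = 1328 (No access, case), d = 2097.
Risk in exposed = 1565/3177 = 0.49260; risk in unexposed = 1328/3425 = 0.38774.
RR = 0.49260/0.38774 = 1.27046
AR% = (RR − 1)/RR × 100 = (1.27046 − 1)/1.27046 × 100 = 21.2881%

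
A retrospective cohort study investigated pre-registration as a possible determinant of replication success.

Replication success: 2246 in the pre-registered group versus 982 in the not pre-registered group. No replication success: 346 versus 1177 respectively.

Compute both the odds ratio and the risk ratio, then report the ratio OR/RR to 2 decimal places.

From the description: a = 2246, b = 346, c = 982, d = 1177.
OR = (2246·1177)/(346·982) = 2643542/339772 = 7.78034
Risk in exposed = 2246/2592 = 0.86651; risk in unexposed = 982/2159 = 0.45484; RR = 1.90509
OR/RR = 7.78034 / 1.90509 = 4.08397
The outcome is not rare, so the OR lies further from 1 than the RR.

4.08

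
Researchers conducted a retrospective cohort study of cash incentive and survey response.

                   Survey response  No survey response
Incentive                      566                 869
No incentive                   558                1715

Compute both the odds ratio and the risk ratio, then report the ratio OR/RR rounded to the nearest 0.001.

1.246

Cells: a = 566, b = 869, c = 558, d = 1715.
OR = (566·1715)/(869·558) = 970690/484902 = 2.00183
Risk in exposed = 566/1435 = 0.39443; risk in unexposed = 558/2273 = 0.24549; RR = 1.60668
OR/RR = 2.00183 / 1.60668 = 1.24594
The outcome is not rare, so the OR lies further from 1 than the RR.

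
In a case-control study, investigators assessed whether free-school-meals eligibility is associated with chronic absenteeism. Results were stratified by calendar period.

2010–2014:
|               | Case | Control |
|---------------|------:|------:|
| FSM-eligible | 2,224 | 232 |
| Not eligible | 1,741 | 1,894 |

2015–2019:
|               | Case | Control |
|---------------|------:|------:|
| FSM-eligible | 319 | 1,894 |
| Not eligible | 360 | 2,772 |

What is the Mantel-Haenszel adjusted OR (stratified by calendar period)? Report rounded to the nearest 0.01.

4.42

OR_MH = Σ(aᵢdᵢ/nᵢ) / Σ(bᵢcᵢ/nᵢ), where nᵢ is the stratum total.
Stratum 1 (2010–2014): n = 6091; a·d/n = 2224·1894/6091 = 691.5541; b·c/n = 232·1741/6091 = 66.3129
Stratum 2 (2015–2019): n = 5345; a·d/n = 319·2772/5345 = 165.4384; b·c/n = 1894·360/5345 = 127.5659
OR_MH = (691.5541 + 165.4384) / (66.3129 + 127.5659) = 856.9924 / 193.8789 = 4.42025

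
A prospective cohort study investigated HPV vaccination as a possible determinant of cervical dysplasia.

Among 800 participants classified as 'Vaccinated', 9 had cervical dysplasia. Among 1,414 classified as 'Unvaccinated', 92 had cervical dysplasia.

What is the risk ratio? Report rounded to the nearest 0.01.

From the description: a = 9, b = 791, c = 92, d = 1322.
Risk in exposed = 9/800 = 0.01125; risk in unexposed = 92/1414 = 0.06506.
RR = 0.01125 / 0.06506 = 0.17291
The risk is 83% lower among the exposed than among the unexposed.

0.17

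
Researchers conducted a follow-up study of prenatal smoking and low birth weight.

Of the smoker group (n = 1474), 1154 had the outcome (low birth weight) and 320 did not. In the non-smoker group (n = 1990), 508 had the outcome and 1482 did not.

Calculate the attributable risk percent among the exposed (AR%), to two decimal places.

67.39

From the description: a = 1154, b = 320, c = 508, d = 1482.
Risk in exposed = 1154/1474 = 0.78290; risk in unexposed = 508/1990 = 0.25528.
RR = 0.78290/0.25528 = 3.06689
AR% = (RR − 1)/RR × 100 = (3.06689 − 1)/3.06689 × 100 = 67.3936%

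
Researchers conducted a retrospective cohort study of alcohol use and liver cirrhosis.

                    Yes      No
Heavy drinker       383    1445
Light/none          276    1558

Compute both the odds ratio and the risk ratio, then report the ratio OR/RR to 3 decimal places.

Cells: a = 383, b = 1445, c = 276, d = 1558.
OR = (383·1558)/(1445·276) = 596714/398820 = 1.49620
Risk in exposed = 383/1828 = 0.20952; risk in unexposed = 276/1834 = 0.15049; RR = 1.39224
OR/RR = 1.49620 / 1.39224 = 1.07467
The outcome is not rare, so the OR lies further from 1 than the RR.

1.075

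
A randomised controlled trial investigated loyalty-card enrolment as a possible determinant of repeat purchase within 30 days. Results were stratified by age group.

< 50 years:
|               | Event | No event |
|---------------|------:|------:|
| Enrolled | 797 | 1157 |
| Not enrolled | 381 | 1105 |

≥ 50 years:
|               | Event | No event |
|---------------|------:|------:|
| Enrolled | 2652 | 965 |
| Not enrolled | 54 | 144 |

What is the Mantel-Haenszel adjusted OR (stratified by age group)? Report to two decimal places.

2.51

OR_MH = Σ(aᵢdᵢ/nᵢ) / Σ(bᵢcᵢ/nᵢ), where nᵢ is the stratum total.
Stratum 1 (< 50 years): n = 3440; a·d/n = 797·1105/3440 = 256.0131; b·c/n = 1157·381/3440 = 128.1445
Stratum 2 (≥ 50 years): n = 3815; a·d/n = 2652·144/3815 = 100.1017; b·c/n = 965·54/3815 = 13.6592
OR_MH = (256.0131 + 100.1017) / (128.1445 + 13.6592) = 356.1148 / 141.8037 = 2.51132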